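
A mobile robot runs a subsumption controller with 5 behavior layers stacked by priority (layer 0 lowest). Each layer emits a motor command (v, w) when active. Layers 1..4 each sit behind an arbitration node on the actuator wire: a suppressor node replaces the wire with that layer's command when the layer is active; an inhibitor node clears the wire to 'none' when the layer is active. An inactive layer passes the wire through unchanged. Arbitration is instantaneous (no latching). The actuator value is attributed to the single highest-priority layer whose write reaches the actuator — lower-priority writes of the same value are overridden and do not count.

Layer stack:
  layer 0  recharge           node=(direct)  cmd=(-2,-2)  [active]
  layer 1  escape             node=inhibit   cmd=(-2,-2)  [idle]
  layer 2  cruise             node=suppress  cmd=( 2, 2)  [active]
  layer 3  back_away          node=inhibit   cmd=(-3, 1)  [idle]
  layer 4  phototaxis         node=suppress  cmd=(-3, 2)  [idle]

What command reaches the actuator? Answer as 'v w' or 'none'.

L0 recharge: active, feeds wire = (-2, -2)
L1 escape: idle → wire stays (-2, -2)
L2 cruise: active, suppressor → wire = (2, 2)
L3 back_away: idle → wire stays (2, 2)
L4 phototaxis: idle → wire stays (2, 2)
actuator = (2, 2)

2 2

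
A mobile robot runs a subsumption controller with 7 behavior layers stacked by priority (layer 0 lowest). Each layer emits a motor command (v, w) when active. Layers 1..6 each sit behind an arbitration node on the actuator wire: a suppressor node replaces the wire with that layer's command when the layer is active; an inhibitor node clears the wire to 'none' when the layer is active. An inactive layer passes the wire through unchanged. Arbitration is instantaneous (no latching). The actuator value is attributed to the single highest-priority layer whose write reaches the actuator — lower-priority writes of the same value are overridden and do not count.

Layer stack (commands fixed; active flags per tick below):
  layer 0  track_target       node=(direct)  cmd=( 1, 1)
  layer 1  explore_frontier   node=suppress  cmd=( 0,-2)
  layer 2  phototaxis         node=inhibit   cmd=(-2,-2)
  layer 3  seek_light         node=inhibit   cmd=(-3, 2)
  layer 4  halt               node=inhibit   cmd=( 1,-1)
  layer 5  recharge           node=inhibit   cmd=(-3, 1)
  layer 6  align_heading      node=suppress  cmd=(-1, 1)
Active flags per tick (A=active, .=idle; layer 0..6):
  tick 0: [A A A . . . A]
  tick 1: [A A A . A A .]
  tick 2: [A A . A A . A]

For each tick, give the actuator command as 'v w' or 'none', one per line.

-1 1
none
-1 1

tick 0:
  [0] track_target on; wire := (1, 1)
  [1] explore_frontier on (suppress); wire := (0, -2)
  [2] phototaxis on (inhibit); wire := none
  [3] seek_light off; pass none
  [4] halt off; pass none
  [5] recharge off; pass none
  [6] align_heading on (suppress); wire := (-1, 1)
  output (-1, 1)
tick 1:
  [0] track_target on; wire := (1, 1)
  [1] explore_frontier on (suppress); wire := (0, -2)
  [2] phototaxis on (inhibit); wire := none
  [3] seek_light off; pass none
  [4] halt on (inhibit); wire := none
  [5] recharge on (inhibit); wire := none
  [6] align_heading off; pass none
  output none
tick 2:
  [0] track_target on; wire := (1, 1)
  [1] explore_frontier on (suppress); wire := (0, -2)
  [2] phototaxis off; pass (0, -2)
  [3] seek_light on (inhibit); wire := none
  [4] halt on (inhibit); wire := none
  [5] recharge off; pass none
  [6] align_heading on (suppress); wire := (-1, 1)
  output (-1, 1)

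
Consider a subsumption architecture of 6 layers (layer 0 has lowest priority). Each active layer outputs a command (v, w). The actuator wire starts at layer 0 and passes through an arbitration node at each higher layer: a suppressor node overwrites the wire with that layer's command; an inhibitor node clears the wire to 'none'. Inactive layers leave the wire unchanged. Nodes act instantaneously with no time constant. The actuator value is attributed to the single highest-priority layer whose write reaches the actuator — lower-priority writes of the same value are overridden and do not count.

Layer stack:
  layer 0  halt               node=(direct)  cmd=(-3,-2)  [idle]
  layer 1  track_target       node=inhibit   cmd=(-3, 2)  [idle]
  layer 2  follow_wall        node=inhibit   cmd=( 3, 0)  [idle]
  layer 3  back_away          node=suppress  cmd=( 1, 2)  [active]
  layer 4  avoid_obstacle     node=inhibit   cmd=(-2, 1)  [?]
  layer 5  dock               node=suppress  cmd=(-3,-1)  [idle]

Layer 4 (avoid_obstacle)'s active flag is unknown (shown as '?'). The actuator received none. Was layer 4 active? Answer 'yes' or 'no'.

yes

If layer 4 is active=yes:
  actuator would be none
If layer 4 is active=no:
  actuator would be (1, 2)
Observed none, so layer 4 was active.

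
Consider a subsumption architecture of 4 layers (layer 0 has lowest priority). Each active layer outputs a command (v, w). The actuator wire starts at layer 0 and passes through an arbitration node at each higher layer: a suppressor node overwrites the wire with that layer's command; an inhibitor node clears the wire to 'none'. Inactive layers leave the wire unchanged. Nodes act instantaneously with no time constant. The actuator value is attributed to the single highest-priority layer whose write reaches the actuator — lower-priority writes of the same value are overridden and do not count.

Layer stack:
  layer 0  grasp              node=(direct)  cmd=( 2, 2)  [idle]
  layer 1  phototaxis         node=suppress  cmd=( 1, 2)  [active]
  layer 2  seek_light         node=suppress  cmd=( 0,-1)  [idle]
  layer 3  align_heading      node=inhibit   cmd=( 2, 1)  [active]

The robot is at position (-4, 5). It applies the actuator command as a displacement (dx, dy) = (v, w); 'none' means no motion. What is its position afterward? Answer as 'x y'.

-4 5

layer 0 (grasp) idle — none
layer 1 (phototaxis) active — suppresses: (1, 2)
layer 2 (seek_light) idle — unchanged: (1, 2)
layer 3 (align_heading) active — inhibits: none
→ actuator none
position: (-4, 5) + none = (-4, 5)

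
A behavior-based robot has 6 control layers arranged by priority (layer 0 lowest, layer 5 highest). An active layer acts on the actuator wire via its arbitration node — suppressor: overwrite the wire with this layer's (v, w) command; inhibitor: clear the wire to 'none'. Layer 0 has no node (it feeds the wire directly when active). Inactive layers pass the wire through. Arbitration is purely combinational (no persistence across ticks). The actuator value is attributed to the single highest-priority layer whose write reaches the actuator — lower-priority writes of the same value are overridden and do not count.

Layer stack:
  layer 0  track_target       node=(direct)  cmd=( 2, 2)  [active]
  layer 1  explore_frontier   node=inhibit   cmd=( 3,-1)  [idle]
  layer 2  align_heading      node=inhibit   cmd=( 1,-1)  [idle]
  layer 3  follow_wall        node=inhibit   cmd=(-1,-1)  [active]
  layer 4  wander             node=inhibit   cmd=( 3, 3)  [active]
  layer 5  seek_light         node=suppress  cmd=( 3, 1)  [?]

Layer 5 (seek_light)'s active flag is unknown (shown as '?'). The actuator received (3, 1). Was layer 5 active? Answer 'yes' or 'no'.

If layer 5 is active=yes:
  actuator would be (3, 1)
If layer 5 is active=no:
  actuator would be none
Observed (3, 1), so layer 5 was active.

yes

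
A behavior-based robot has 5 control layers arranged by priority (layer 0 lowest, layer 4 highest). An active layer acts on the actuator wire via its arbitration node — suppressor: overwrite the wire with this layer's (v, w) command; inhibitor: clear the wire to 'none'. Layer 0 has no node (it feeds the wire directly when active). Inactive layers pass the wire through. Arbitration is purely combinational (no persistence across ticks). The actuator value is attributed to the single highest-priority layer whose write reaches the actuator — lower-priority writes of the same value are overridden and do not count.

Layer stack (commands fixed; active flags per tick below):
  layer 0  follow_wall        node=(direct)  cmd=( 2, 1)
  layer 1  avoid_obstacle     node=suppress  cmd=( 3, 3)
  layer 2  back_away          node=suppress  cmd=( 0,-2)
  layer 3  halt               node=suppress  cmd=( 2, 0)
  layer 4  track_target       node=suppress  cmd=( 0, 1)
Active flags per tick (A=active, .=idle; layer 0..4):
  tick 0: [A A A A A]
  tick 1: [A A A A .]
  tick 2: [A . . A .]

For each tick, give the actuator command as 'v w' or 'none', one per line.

tick 0:
  layer 0 (follow_wall) active — direct: (2, 1)
  layer 1 (avoid_obstacle) active — suppresses: (3, 3)
  layer 2 (back_away) active — suppresses: (0, -2)
  layer 3 (halt) active — suppresses: (2, 0)
  layer 4 (track_target) active — suppresses: (0, 1)
  → actuator (0, 1)
tick 1:
  layer 0 (follow_wall) active — direct: (2, 1)
  layer 1 (avoid_obstacle) active — suppresses: (3, 3)
  layer 2 (back_away) active — suppresses: (0, -2)
  layer 3 (halt) active — suppresses: (2, 0)
  layer 4 (track_target) idle — unchanged: (2, 0)
  → actuator (2, 0)
tick 2:
  layer 0 (follow_wall) active — direct: (2, 1)
  layer 1 (avoid_obstacle) idle — unchanged: (2, 1)
  layer 2 (back_away) idle — unchanged: (2, 1)
  layer 3 (halt) active — suppresses: (2, 0)
  layer 4 (track_target) idle — unchanged: (2, 0)
  → actuator (2, 0)

0 1
2 0
2 0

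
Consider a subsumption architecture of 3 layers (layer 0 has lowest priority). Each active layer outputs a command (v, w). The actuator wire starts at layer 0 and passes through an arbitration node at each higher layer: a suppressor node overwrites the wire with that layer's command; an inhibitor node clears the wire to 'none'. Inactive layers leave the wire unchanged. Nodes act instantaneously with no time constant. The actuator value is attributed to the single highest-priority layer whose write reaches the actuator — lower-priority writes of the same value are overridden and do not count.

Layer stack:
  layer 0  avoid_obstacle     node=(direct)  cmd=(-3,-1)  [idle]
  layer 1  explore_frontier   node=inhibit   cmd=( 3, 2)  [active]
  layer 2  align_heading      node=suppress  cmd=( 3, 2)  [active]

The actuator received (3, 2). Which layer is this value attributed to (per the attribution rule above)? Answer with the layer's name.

L0 avoid_obstacle: idle → wire = none
L1 explore_frontier: active, inhibitor → wire = none
L2 align_heading: active, suppressor → wire = (3, 2)
actuator = (3, 2)
last writer: layer 2 = align_heading

align_heading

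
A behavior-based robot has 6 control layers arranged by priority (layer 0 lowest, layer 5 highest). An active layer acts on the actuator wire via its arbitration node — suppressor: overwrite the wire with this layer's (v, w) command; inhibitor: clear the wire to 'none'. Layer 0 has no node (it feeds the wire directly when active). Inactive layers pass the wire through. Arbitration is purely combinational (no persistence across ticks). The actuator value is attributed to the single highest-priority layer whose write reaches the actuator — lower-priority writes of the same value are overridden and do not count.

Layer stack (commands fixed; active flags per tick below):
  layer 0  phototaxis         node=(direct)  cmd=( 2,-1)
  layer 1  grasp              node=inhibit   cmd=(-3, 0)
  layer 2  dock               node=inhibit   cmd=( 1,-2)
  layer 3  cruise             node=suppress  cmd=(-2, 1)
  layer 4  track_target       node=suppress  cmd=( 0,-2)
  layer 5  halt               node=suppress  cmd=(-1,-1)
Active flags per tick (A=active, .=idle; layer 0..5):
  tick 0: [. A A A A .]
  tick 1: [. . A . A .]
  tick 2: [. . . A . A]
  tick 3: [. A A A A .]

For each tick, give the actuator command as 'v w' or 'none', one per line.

0 -2
0 -2
-1 -1
0 -2

tick 0:
  layer 0 (phototaxis) idle — none
  layer 1 (grasp) active — inhibits: none
  layer 2 (dock) active — inhibits: none
  layer 3 (cruise) active — suppresses: (-2, 1)
  layer 4 (track_target) active — suppresses: (0, -2)
  layer 5 (halt) idle — unchanged: (0, -2)
  → actuator (0, -2)
tick 1:
  layer 0 (phototaxis) idle — none
  layer 1 (grasp) idle — unchanged: none
  layer 2 (dock) active — inhibits: none
  layer 3 (cruise) idle — unchanged: none
  layer 4 (track_target) active — suppresses: (0, -2)
  layer 5 (halt) idle — unchanged: (0, -2)
  → actuator (0, -2)
tick 2:
  layer 0 (phototaxis) idle — none
  layer 1 (grasp) idle — unchanged: none
  layer 2 (dock) idle — unchanged: none
  layer 3 (cruise) active — suppresses: (-2, 1)
  layer 4 (track_target) idle — unchanged: (-2, 1)
  layer 5 (halt) active — suppresses: (-1, -1)
  → actuator (-1, -1)
tick 3:
  layer 0 (phototaxis) idle — none
  layer 1 (grasp) active — inhibits: none
  layer 2 (dock) active — inhibits: none
  layer 3 (cruise) active — suppresses: (-2, 1)
  layer 4 (track_target) active — suppresses: (0, -2)
  layer 5 (halt) idle — unchanged: (0, -2)
  → actuator (0, -2)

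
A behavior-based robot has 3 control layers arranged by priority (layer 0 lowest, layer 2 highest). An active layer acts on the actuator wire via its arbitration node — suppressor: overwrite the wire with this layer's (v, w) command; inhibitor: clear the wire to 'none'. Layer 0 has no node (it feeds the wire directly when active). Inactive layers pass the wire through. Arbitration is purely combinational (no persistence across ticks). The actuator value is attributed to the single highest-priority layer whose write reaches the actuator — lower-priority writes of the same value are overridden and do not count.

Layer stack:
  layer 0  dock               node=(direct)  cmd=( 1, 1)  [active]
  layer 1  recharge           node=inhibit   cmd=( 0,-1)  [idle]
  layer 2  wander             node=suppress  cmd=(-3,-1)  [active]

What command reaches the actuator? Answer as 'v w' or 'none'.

-3 -1

layer 0 (dock) active — direct: (1, 1)
layer 1 (recharge) idle — unchanged: (1, 1)
layer 2 (wander) active — suppresses: (-3, -1)
→ actuator (-3, -1)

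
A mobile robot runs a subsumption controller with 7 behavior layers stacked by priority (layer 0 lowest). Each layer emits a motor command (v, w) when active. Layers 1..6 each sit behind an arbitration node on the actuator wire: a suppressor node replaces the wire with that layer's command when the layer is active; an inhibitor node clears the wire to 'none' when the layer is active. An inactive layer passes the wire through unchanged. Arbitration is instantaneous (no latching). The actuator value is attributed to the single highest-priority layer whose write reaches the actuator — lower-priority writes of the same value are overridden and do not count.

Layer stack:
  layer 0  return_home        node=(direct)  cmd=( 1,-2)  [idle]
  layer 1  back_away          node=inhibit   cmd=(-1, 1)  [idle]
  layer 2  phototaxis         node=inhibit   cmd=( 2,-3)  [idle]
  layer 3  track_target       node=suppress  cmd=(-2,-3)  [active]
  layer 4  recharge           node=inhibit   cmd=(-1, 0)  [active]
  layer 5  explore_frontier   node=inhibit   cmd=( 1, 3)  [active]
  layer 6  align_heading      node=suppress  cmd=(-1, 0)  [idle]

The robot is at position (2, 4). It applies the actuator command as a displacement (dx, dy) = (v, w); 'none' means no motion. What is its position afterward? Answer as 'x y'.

2 4

L0 return_home: idle → wire = none
L1 back_away: idle → wire stays none
L2 phototaxis: idle → wire stays none
L3 track_target: active, suppressor → wire = (-2, -3)
L4 recharge: active, inhibitor → wire = none
L5 explore_frontier: active, inhibitor → wire = none
L6 align_heading: idle → wire stays none
actuator = none
position: (2, 4) + none = (2, 4)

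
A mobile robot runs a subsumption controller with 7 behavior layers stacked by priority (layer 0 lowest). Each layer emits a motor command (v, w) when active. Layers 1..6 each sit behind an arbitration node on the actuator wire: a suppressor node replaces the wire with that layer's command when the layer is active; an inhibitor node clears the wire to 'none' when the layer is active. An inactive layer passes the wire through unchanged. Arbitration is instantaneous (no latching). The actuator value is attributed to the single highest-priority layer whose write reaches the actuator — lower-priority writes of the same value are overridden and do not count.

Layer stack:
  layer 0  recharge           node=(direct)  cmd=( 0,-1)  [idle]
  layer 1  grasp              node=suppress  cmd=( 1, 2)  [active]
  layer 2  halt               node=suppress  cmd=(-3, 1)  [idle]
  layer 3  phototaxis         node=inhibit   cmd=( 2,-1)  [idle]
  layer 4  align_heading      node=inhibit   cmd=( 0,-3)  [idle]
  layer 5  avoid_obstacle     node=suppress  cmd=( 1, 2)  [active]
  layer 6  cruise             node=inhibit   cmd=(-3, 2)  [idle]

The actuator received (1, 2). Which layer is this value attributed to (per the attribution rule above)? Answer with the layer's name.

L0 recharge: idle → wire = none
L1 grasp: active, suppressor → wire = (1, 2)
L2 halt: idle → wire stays (1, 2)
L3 phototaxis: idle → wire stays (1, 2)
L4 align_heading: idle → wire stays (1, 2)
L5 avoid_obstacle: active, suppressor → wire = (1, 2)
L6 cruise: idle → wire stays (1, 2)
actuator = (1, 2)
last writer: layer 5 = avoid_obstacle

avoid_obstacle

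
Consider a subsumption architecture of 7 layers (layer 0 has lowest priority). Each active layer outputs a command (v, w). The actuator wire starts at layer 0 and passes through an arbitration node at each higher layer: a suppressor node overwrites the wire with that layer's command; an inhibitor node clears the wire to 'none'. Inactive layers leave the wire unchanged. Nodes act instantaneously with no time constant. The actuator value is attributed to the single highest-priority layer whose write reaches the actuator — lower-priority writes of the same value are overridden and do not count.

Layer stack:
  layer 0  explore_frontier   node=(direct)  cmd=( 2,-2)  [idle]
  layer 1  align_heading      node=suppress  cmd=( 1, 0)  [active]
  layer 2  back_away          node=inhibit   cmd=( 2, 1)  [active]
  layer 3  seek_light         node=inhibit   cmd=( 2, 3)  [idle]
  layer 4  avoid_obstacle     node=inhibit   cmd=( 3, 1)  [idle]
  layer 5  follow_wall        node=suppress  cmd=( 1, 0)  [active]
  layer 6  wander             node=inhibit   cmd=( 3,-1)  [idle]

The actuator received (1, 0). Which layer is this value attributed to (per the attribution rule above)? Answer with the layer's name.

follow_wall

[0] explore_frontier off; wire := none
[1] align_heading on (suppress); wire := (1, 0)
[2] back_away on (inhibit); wire := none
[3] seek_light off; pass none
[4] avoid_obstacle off; pass none
[5] follow_wall on (suppress); wire := (1, 0)
[6] wander off; pass (1, 0)
output (1, 0)
last writer: layer 5 = follow_wall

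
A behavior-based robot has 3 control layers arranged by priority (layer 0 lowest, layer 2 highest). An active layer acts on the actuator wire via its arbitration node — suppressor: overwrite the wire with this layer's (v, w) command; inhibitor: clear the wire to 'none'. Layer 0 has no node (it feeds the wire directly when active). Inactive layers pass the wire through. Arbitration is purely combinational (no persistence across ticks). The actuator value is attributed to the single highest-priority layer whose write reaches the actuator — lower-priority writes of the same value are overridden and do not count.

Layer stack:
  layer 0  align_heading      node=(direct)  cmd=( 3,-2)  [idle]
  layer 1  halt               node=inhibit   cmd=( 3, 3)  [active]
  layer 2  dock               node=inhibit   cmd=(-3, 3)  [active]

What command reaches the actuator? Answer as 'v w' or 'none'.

layer 0 (align_heading) idle — none
layer 1 (halt) active — inhibits: none
layer 2 (dock) active — inhibits: none
→ actuator none

none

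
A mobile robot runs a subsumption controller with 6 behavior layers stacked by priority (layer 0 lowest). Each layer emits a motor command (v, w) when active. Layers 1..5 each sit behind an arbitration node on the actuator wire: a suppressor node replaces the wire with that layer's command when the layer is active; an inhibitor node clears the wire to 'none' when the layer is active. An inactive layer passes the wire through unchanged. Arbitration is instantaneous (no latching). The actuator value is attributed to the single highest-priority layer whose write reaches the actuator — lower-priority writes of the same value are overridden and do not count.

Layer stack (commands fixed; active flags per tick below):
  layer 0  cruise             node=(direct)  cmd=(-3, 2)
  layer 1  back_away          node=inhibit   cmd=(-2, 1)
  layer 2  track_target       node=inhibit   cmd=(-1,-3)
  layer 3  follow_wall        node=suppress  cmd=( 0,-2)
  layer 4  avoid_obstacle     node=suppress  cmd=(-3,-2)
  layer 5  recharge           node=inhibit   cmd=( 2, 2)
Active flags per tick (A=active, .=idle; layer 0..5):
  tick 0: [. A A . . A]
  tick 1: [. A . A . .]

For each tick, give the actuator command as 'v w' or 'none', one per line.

tick 0:
  layer 0 (cruise) idle — none
  layer 1 (back_away) active — inhibits: none
  layer 2 (track_target) active — inhibits: none
  layer 3 (follow_wall) idle — unchanged: none
  layer 4 (avoid_obstacle) idle — unchanged: none
  layer 5 (recharge) active — inhibits: none
  → actuator none
tick 1:
  layer 0 (cruise) idle — none
  layer 1 (back_away) active — inhibits: none
  layer 2 (track_target) idle — unchanged: none
  layer 3 (follow_wall) active — suppresses: (0, -2)
  layer 4 (avoid_obstacle) idle — unchanged: (0, -2)
  layer 5 (recharge) idle — unchanged: (0, -2)
  → actuator (0, -2)

none
0 -2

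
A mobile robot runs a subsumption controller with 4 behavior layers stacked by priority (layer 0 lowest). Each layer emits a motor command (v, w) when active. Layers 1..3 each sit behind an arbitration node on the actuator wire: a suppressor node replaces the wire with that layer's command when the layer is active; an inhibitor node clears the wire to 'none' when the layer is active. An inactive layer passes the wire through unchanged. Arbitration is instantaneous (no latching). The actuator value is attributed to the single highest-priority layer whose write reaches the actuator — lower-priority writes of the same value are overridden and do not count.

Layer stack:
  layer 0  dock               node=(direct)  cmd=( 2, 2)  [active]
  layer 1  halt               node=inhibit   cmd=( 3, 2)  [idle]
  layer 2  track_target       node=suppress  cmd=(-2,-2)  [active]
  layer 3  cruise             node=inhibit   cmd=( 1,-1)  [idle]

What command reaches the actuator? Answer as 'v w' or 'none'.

layer 0 (dock) active — direct: (2, 2)
layer 1 (halt) idle — unchanged: (2, 2)
layer 2 (track_target) active — suppresses: (-2, -2)
layer 3 (cruise) idle — unchanged: (-2, -2)
→ actuator (-2, -2)

-2 -2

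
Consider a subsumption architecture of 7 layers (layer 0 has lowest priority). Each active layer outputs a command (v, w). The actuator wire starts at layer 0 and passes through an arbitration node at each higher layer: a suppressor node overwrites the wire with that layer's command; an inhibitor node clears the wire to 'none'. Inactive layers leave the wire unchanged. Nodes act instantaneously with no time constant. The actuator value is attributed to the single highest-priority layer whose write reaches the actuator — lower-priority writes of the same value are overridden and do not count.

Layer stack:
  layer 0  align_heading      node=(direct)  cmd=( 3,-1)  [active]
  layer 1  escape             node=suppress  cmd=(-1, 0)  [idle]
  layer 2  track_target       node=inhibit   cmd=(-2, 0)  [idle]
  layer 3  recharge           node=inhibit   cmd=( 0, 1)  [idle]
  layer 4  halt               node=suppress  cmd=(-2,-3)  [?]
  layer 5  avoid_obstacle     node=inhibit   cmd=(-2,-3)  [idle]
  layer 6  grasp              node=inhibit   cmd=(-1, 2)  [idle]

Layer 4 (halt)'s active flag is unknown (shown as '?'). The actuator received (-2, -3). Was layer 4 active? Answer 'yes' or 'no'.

yes

If layer 4 is active=yes:
  actuator would be (-2, -3)
If layer 4 is active=no:
  actuator would be (3, -1)
Observed (-2, -3), so layer 4 was active.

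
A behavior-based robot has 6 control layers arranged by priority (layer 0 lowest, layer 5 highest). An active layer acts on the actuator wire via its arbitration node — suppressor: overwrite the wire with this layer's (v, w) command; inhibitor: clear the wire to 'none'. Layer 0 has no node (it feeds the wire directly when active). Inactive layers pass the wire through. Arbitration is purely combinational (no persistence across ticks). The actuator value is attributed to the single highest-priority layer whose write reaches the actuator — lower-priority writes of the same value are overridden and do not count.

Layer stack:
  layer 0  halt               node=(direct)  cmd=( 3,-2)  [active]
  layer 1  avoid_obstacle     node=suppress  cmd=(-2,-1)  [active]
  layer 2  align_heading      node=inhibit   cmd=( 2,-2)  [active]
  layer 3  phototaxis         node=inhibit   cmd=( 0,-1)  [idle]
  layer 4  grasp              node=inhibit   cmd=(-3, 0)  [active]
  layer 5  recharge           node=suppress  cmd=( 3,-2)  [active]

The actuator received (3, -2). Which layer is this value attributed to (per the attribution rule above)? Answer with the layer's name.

layer 0 (halt) active — direct: (3, -2)
layer 1 (avoid_obstacle) active — suppresses: (-2, -1)
layer 2 (align_heading) active — inhibits: none
layer 3 (phototaxis) idle — unchanged: none
layer 4 (grasp) active — inhibits: none
layer 5 (recharge) active — suppresses: (3, -2)
→ actuator (3, -2)
last writer: layer 5 = recharge

recharge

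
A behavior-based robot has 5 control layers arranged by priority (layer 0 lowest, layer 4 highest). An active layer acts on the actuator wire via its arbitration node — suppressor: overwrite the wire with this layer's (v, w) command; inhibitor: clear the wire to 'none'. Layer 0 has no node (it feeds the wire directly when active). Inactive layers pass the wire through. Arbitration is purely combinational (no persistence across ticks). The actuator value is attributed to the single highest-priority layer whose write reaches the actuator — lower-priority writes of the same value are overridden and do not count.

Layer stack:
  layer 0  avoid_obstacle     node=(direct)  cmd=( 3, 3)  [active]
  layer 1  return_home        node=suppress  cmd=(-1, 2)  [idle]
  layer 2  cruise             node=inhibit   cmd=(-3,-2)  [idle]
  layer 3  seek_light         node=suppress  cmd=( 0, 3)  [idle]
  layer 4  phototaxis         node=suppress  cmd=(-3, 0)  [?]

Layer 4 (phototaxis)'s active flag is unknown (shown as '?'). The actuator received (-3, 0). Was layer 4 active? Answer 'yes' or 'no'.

yes

If layer 4 is active=yes:
  actuator would be (-3, 0)
If layer 4 is active=no:
  actuator would be (3, 3)
Observed (-3, 0), so layer 4 was active.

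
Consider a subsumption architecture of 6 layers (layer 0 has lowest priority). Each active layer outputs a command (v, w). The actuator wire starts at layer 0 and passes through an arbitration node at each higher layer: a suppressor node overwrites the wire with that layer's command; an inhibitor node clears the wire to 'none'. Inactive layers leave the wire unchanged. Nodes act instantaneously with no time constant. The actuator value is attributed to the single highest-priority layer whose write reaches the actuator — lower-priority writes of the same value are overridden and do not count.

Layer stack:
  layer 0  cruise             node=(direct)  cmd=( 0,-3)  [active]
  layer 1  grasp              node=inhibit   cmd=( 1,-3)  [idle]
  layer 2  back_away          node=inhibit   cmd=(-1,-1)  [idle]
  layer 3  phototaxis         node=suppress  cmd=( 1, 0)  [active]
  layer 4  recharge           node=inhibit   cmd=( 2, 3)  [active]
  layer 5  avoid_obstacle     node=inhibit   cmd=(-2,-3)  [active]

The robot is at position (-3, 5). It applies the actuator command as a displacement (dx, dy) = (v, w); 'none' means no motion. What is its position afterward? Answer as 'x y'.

layer 0 (cruise) active — direct: (0, -3)
layer 1 (grasp) idle — unchanged: (0, -3)
layer 2 (back_away) idle — unchanged: (0, -3)
layer 3 (phototaxis) active — suppresses: (1, 0)
layer 4 (recharge) active — inhibits: none
layer 5 (avoid_obstacle) active — inhibits: none
→ actuator none
position: (-3, 5) + none = (-3, 5)

-3 5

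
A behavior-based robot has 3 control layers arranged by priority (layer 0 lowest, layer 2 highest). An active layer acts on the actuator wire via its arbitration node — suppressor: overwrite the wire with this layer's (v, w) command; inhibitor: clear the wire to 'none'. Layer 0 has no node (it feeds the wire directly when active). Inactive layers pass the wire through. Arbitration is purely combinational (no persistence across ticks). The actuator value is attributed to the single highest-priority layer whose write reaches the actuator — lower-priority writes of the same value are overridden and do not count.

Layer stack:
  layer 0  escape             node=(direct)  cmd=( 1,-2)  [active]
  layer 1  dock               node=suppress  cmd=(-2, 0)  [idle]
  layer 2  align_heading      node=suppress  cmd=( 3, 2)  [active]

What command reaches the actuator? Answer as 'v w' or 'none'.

L0 escape: active, feeds wire = (1, -2)
L1 dock: idle → wire stays (1, -2)
L2 align_heading: active, suppressor → wire = (3, 2)
actuator = (3, 2)

3 2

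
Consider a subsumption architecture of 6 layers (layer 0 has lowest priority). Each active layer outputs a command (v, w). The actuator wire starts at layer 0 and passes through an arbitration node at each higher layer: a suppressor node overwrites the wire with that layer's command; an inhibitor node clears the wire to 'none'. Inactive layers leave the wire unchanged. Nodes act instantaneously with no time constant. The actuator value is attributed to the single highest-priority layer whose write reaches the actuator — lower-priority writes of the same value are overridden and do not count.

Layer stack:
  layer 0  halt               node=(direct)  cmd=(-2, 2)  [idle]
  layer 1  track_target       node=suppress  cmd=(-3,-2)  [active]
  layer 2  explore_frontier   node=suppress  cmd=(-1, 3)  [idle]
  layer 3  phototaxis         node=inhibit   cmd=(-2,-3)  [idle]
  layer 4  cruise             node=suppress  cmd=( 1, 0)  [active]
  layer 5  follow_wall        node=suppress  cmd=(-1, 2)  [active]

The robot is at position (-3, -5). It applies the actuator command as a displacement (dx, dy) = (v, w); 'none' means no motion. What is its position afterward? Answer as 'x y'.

layer 0 (halt) idle — none
layer 1 (track_target) active — suppresses: (-3, -2)
layer 2 (explore_frontier) idle — unchanged: (-3, -2)
layer 3 (phototaxis) idle — unchanged: (-3, -2)
layer 4 (cruise) active — suppresses: (1, 0)
layer 5 (follow_wall) active — suppresses: (-1, 2)
→ actuator (-1, 2)
position: (-3, -5) + (-1, 2) = (-4, -3)

-4 -3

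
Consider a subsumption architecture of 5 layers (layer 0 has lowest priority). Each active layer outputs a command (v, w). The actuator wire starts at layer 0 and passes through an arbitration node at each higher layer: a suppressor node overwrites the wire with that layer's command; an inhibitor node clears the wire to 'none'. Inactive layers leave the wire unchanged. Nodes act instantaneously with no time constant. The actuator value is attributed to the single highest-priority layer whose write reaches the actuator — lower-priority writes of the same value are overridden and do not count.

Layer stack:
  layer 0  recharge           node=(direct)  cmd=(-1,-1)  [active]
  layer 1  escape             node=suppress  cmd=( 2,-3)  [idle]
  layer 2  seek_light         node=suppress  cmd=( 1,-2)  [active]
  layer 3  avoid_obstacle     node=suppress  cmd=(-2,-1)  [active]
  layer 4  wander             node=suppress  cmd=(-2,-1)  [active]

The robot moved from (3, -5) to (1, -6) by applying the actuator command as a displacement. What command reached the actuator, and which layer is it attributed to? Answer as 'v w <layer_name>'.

-2 -1 wander

displacement = (1, -6) − (3, -5) = (-2, -1)
layer 0 (recharge) active — direct: (-1, -1)
layer 1 (escape) idle — unchanged: (-1, -1)
layer 2 (seek_light) active — suppresses: (1, -2)
layer 3 (avoid_obstacle) active — suppresses: (-2, -1)
layer 4 (wander) active — suppresses: (-2, -1)
→ actuator (-2, -1) — from layer 4 (wander)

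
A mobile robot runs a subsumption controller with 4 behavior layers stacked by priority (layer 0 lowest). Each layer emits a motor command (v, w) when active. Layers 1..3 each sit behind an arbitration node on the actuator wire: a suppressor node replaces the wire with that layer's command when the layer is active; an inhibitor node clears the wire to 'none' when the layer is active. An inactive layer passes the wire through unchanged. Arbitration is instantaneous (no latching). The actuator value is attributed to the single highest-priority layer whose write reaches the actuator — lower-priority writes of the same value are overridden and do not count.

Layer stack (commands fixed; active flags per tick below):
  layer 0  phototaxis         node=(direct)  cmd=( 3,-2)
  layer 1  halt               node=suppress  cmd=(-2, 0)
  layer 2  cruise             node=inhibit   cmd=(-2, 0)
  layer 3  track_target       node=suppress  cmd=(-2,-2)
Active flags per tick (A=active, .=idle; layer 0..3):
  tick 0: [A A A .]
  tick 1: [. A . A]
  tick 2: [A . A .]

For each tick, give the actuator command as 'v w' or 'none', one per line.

none
-2 -2
none

tick 0:
  [0] phototaxis on; wire := (3, -2)
  [1] halt on (suppress); wire := (-2, 0)
  [2] cruise on (inhibit); wire := none
  [3] track_target off; pass none
  output none
tick 1:
  [0] phototaxis off; wire := none
  [1] halt on (suppress); wire := (-2, 0)
  [2] cruise off; pass (-2, 0)
  [3] track_target on (suppress); wire := (-2, -2)
  output (-2, -2)
tick 2:
  [0] phototaxis on; wire := (3, -2)
  [1] halt off; pass (3, -2)
  [2] cruise on (inhibit); wire := none
  [3] track_target off; pass none
  output none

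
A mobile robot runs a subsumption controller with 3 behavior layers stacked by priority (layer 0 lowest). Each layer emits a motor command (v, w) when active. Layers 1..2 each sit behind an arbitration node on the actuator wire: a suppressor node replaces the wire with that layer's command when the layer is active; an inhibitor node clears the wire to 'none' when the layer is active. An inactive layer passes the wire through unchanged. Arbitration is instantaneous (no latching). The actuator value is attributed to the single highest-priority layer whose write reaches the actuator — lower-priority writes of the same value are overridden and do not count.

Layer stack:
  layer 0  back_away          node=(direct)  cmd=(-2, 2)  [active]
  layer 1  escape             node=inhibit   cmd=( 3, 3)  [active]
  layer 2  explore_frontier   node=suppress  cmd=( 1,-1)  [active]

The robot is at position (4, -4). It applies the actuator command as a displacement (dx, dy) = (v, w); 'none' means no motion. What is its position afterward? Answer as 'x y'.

L0 back_away: active, feeds wire = (-2, 2)
L1 escape: active, inhibitor → wire = none
L2 explore_frontier: active, suppressor → wire = (1, -1)
actuator = (1, -1)
position: (4, -4) + (1, -1) = (5, -5)

5 -5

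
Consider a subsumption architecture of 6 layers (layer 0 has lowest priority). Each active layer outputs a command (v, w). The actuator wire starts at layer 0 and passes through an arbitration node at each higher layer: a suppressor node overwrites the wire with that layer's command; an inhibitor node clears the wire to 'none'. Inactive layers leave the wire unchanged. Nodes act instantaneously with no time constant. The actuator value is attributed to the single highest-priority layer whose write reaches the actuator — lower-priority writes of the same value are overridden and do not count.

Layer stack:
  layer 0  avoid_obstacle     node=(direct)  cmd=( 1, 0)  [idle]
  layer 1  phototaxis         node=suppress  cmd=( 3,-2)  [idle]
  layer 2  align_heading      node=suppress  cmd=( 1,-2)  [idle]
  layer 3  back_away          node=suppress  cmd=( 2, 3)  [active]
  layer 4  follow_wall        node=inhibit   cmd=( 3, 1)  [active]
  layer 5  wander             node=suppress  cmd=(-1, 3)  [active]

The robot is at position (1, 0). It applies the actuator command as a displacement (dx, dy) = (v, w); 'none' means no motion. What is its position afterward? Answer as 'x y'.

[0] avoid_obstacle off; wire := none
[1] phototaxis off; pass none
[2] align_heading off; pass none
[3] back_away on (suppress); wire := (2, 3)
[4] follow_wall on (inhibit); wire := none
[5] wander on (suppress); wire := (-1, 3)
output (-1, 3)
position: (1, 0) + (-1, 3) = (0, 3)

0 3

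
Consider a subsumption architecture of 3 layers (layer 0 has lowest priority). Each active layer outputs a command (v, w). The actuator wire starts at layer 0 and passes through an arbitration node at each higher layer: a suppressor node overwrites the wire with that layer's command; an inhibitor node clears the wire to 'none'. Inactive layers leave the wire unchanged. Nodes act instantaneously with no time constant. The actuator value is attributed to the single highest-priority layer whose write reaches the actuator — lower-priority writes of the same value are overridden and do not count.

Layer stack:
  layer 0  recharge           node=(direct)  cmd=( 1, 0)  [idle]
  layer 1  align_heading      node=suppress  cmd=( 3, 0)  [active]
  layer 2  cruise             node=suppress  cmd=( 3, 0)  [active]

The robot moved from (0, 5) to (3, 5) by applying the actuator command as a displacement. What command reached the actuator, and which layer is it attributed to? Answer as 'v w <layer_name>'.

3 0 cruise

displacement = (3, 5) − (0, 5) = (3, 0)
[0] recharge off; wire := none
[1] align_heading on (suppress); wire := (3, 0)
[2] cruise on (suppress); wire := (3, 0)
output (3, 0) — from layer 2 (cruise)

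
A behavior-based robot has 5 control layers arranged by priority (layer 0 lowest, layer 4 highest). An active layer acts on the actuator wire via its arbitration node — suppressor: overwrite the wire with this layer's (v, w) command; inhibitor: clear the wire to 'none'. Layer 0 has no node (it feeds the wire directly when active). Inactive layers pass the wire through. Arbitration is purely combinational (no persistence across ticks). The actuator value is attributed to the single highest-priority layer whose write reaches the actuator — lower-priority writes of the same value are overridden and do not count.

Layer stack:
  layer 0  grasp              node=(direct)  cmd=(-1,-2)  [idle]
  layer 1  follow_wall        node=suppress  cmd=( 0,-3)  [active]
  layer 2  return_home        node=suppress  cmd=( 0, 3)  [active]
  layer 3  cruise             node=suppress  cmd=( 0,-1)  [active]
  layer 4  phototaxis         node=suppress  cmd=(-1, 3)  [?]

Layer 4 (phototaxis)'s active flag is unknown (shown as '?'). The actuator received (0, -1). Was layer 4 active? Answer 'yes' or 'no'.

no

If layer 4 is active=yes:
  actuator would be (-1, 3)
If layer 4 is active=no:
  actuator would be (0, -1)
Observed (0, -1), so layer 4 was idle.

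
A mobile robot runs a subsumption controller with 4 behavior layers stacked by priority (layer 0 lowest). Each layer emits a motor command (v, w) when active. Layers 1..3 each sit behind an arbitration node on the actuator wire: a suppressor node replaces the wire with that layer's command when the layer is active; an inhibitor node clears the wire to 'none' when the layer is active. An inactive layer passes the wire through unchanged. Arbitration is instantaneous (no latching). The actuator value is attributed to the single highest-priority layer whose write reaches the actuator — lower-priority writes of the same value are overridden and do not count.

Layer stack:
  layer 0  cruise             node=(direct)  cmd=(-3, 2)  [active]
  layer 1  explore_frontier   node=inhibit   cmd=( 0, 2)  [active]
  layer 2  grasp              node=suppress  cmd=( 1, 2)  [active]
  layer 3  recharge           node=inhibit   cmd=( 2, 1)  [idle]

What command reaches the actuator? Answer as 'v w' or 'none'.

[0] cruise on; wire := (-3, 2)
[1] explore_frontier on (inhibit); wire := none
[2] grasp on (suppress); wire := (1, 2)
[3] recharge off; pass (1, 2)
output (1, 2)

1 2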